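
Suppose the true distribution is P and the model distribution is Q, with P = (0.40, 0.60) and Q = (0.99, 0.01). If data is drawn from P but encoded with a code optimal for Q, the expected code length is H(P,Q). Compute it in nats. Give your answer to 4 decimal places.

H(P,Q) = −Σ p·ln q.
  −0.40·ln(0.99) = 0.00402
  −0.60·ln(0.01) = 2.76310
H(P,Q) = 2.7671 nats.

2.7671 nats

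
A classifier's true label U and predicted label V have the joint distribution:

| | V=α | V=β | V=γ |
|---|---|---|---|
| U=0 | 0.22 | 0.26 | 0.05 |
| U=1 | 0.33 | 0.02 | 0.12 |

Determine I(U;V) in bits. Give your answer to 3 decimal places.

Marginals: p(U) = (0.5300, 0.4700), p(V) = (0.5500, 0.2800, 0.1700).
I(U;V) = H(U) + H(V) − H(U,V).
H(U) = 0.9974, H(V) = 1.4232, H(U,V) = 2.2097.
I(U;V) = 0.9974 + 1.4232 − 2.2097 = 0.211 bits.

0.211 bits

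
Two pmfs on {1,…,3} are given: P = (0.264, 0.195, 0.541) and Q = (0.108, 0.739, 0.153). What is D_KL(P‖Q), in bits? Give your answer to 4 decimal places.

D(P‖Q) = Σ p·log₂(p/q).
  0.264·log₂(0.264/0.108) = 0.34043
  0.195·log₂(0.195/0.739) = -0.37481
  0.541·log₂(0.541/0.153) = 0.98575
D(P‖Q) = 0.9514 bits.

0.9514 bits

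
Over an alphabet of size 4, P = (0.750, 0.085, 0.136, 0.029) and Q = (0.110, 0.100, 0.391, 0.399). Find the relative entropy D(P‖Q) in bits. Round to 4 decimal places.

D(P‖Q) = Σ p·log₂(p/q).
  0.750·log₂(0.750/0.110) = 2.07704
  0.085·log₂(0.085/0.100) = -0.01993
  0.136·log₂(0.136/0.391) = -0.20720
  0.029·log₂(0.029/0.399) = -0.10969
D(P‖Q) = 1.7402 bits.

1.7402 bits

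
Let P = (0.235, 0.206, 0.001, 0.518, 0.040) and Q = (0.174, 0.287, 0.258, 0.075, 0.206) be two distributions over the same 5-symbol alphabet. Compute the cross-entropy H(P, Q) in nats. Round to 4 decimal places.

2.0744 nats

H(P,Q) = −Σ p·ln q.
  −0.235·ln(0.174) = 0.41094
  −0.206·ln(0.287) = 0.25714
  −0.001·ln(0.258) = 0.00135
  −0.518·ln(0.075) = 1.34176
  −0.040·ln(0.206) = 0.06320
H(P,Q) = 2.0744 nats.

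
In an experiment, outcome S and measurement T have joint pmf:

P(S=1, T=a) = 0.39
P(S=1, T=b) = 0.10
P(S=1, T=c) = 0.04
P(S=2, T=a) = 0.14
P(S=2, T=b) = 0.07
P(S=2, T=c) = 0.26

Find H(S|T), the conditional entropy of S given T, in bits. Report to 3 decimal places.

0.778 bits

Chain rule: H(S|T) = H(S,T) − H(T).
Marginals: p(S) = (0.5300, 0.4700), p(T) = (0.5300, 0.1700, 0.3000).
H(S,T) = 2.2187 bits; H(T) = 1.4411 bits.
H(S|T) = 2.2187 − 1.4411 = 0.778 bits.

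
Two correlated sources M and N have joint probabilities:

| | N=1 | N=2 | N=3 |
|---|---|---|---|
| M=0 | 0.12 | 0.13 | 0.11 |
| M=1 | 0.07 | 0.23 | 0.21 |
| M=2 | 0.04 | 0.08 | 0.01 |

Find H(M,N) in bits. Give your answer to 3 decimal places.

H(M,N) = −Σ p(x,y)·log₂ p(x,y) over all 9 cells.
  cell (0,1): −0.12·log₂0.12 = 0.3671
  cell (0,2): −0.13·log₂0.13 = 0.3826
  cell (0,3): −0.11·log₂0.11 = 0.3503
  cell (1,1): −0.07·log₂0.07 = 0.2686
  cell (1,2): −0.23·log₂0.23 = 0.4877
  cell (1,3): −0.21·log₂0.21 = 0.4728
  cell (2,1): −0.04·log₂0.04 = 0.1858
  cell (2,2): −0.08·log₂0.08 = 0.2915
  cell (2,3): −0.01·log₂0.01 = 0.0664
Sum = 2.873 bits.

2.873 bits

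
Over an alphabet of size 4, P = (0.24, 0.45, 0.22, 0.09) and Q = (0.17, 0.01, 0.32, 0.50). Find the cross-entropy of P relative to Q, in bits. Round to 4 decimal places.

4.0549 bits

H(P,Q) = −Σ p·log₂ q.
  −0.24·log₂(0.17) = 0.61353
  −0.45·log₂(0.01) = 2.98974
  −0.22·log₂(0.32) = 0.36165
  −0.09·log₂(0.50) = 0.09000
H(P,Q) = 4.0549 bits.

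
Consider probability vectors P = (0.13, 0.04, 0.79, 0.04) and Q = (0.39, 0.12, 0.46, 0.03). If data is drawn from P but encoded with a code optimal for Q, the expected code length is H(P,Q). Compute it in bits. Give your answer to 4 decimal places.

1.3863 bits

H(P,Q) = −Σ p·log₂ q.
  −0.13·log₂(0.39) = 0.17660
  −0.04·log₂(0.12) = 0.12236
  −0.79·log₂(0.46) = 0.88503
  −0.04·log₂(0.03) = 0.20236
H(P,Q) = 1.3863 bits.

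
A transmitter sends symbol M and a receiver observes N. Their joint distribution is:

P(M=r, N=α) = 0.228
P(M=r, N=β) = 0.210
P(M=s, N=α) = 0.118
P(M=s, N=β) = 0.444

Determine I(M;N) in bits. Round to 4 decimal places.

Marginals: p(M) = (0.4380, 0.5620), p(N) = (0.3460, 0.6540).
I(M;N) = H(M) + H(N) − H(M,N).
H(M) = 0.9889, H(N) = 0.9304, H(M,N) = 1.8430.
I(M;N) = 0.9889 + 0.9304 − 1.8430 = 0.0763 bits.

0.0763 bits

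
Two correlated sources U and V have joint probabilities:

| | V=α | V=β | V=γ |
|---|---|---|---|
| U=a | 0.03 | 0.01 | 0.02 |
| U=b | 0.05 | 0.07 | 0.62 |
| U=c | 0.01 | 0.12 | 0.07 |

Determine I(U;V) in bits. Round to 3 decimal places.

Marginals: p(U) = (0.0600, 0.7400, 0.2000), p(V) = (0.0900, 0.2000, 0.7100).
I(U;V) = H(U) + H(V) − H(U,V).
H(U) = 1.0294, H(V) = 1.1279, H(U,V) = 1.9454.
I(U;V) = 1.0294 + 1.1279 − 1.9454 = 0.212 bits.

0.212 bits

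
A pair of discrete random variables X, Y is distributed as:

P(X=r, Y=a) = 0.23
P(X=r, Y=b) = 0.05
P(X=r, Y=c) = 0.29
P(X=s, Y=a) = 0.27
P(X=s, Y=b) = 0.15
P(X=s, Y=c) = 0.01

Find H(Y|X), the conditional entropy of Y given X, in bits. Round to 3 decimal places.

1.223 bits

Marginals: p(X) = (0.5700, 0.4300), p(Y) = (0.5000, 0.2000, 0.3000).
H(Y|X) = Σ p(X) · H(Y|X=·).
  X=r: p=0.5700, H(Y|X=r) = 1.3323
  X=s: p=0.4300, H(Y|X=s) = 1.0778
Weighted sum = 1.223 bits.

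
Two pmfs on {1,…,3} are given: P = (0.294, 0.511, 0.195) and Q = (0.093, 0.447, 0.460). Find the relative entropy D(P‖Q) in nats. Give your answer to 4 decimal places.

0.2394 nats

D(P‖Q) = Σ p·ln(p/q).
  0.294·ln(0.294/0.093) = 0.33839
  0.511·ln(0.511/0.447) = 0.06838
  0.195·ln(0.195/0.460) = -0.16735
D(P‖Q) = 0.2394 nats.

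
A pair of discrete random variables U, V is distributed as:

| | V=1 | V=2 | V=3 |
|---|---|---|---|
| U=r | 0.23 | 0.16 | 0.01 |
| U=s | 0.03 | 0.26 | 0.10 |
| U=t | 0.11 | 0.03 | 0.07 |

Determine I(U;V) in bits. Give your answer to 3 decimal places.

0.289 bits

Marginals: p(U) = (0.4000, 0.3900, 0.2100), p(V) = (0.3700, 0.4500, 0.1800).
I(U;V) = Σ p(x,y)·log₂[p(x,y)/(p(x)p(y))].
  (r,1): 0.23·log₂(1.5541) = 0.1463
  (r,2): 0.16·log₂(0.8889) = -0.0272
  (r,3): 0.01·log₂(0.1389) = -0.0285
  (s,1): 0.03·log₂(0.2079) = -0.0680
  (s,2): 0.26·log₂(1.4815) = 0.1474
  (s,3): 0.10·log₂(1.4245) = 0.0510
  (t,1): 0.11·log₂(1.4157) = 0.0552
  (t,2): 0.03·log₂(0.3175) = -0.0497
  (t,3): 0.07·log₂(1.8519) = 0.0622
Sum = 0.289 bits.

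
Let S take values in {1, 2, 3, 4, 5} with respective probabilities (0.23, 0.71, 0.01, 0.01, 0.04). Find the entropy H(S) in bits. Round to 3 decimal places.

H(S) = −Σ p·log₂ p.
  −(0.23)·log₂(0.23) = 0.4877
  −(0.71)·log₂(0.71) = 0.3508
  −(0.01)·log₂(0.01) = 0.0664
  −(0.01)·log₂(0.01) = 0.0664
  −(0.04)·log₂(0.04) = 0.1858
Sum: 0.4877 + 0.3508 + 0.0664 + 0.0664 + 0.1858 = 1.157 bits.

1.157 bits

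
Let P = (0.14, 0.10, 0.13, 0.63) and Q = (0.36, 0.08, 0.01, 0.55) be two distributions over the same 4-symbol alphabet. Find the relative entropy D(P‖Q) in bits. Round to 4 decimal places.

D(P‖Q) = Σ p·log₂(p/q).
  0.14·log₂(0.14/0.36) = -0.19076
  0.10·log₂(0.10/0.08) = 0.03219
  0.13·log₂(0.13/0.01) = 0.48106
  0.63·log₂(0.63/0.55) = 0.12343
D(P‖Q) = 0.4459 bits.

0.4459 bits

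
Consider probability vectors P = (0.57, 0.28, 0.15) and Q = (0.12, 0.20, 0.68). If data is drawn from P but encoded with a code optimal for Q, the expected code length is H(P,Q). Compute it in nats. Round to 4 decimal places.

H(P,Q) = −Σ p·ln q.
  −0.57·ln(0.12) = 1.20855
  −0.28·ln(0.20) = 0.45064
  −0.15·ln(0.68) = 0.05785
H(P,Q) = 1.7170 nats.

1.7170 nats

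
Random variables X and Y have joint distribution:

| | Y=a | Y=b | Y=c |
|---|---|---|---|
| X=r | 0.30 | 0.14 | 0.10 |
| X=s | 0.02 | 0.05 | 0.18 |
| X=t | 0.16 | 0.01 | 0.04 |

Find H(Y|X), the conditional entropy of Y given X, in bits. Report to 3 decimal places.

1.247 bits

Chain rule: H(Y|X) = H(X,Y) − H(X).
Marginals: p(X) = (0.5400, 0.2500, 0.2100), p(Y) = (0.4800, 0.2000, 0.3200).
H(X,Y) = 2.6999 bits; H(X) = 1.4529 bits.
H(Y|X) = 2.6999 − 1.4529 = 1.247 bits.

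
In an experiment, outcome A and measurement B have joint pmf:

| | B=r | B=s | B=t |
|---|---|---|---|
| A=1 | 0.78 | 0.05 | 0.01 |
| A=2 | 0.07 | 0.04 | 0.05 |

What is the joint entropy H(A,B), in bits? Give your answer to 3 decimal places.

1.233 bits

H(A,B) = −Σ p(x,y)·log₂ p(x,y) over all 6 cells.
  cell (1,r): −0.78·log₂0.78 = 0.2796
  cell (1,s): −0.05·log₂0.05 = 0.2161
  cell (1,t): −0.01·log₂0.01 = 0.0664
  cell (2,r): −0.07·log₂0.07 = 0.2686
  cell (2,s): −0.04·log₂0.04 = 0.1858
  cell (2,t): −0.05·log₂0.05 = 0.2161
Sum = 1.233 bits.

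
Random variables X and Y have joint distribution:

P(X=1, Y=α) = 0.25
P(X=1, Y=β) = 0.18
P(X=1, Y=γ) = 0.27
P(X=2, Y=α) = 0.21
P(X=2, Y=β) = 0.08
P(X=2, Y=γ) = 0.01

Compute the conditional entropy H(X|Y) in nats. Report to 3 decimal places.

Chain rule: H(X|Y) = H(X,Y) − H(Y).
Marginals: p(X) = (0.7000, 0.3000), p(Y) = (0.4600, 0.2600, 0.2800).
H(X,Y) = 1.5846 nats; H(Y) = 1.0639 nats.
H(X|Y) = 1.5846 − 1.0639 = 0.521 nats.

0.521 nats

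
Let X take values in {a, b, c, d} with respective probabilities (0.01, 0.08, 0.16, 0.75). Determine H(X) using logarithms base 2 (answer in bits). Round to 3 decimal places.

H(X) = −Σ p·log₂ p.
  −(0.01)·log₂(0.01) = 0.0664
  −(0.08)·log₂(0.08) = 0.2915
  −(0.16)·log₂(0.16) = 0.4230
  −(0.75)·log₂(0.75) = 0.3113
Sum: 0.0664 + 0.2915 + 0.4230 + 0.3113 = 1.092 bits.

1.092 bits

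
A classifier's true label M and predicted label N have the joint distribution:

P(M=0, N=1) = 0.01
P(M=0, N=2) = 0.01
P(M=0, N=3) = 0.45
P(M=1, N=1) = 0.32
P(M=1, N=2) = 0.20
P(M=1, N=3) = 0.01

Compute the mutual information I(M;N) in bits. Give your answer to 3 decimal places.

0.805 bits

Marginals: p(M) = (0.4700, 0.5300), p(N) = (0.3300, 0.2100, 0.4600).
I(M;N) = Σ p(x,y)·log₂[p(x,y)/(p(x)p(y))].
  (0,1): 0.01·log₂(0.0645) = -0.0396
  (0,2): 0.01·log₂(0.1013) = -0.0330
  (0,3): 0.45·log₂(2.0814) = 0.4759
  (1,1): 0.32·log₂(1.8296) = 0.2789
  (1,2): 0.20·log₂(1.7969) = 0.1691
  (1,3): 0.01·log₂(0.0410) = -0.0461
Sum = 0.805 bits.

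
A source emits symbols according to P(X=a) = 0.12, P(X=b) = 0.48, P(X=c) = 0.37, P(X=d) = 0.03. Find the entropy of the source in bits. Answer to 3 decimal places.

1.558 bits

H(X) = −Σ p·log₂ p.
  −(0.12)·log₂(0.12) = 0.3671
  −(0.48)·log₂(0.48) = 0.5083
  −(0.37)·log₂(0.37) = 0.5307
  −(0.03)·log₂(0.03) = 0.1518
Sum: 0.3671 + 0.5083 + 0.5307 + 0.1518 = 1.558 bits.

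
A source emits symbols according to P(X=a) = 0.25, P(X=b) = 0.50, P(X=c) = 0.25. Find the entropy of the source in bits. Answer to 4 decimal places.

H(X) = −Σ p·log₂ p.
  −(0.25)·log₂(0.25) = 0.50000
  −(0.50)·log₂(0.50) = 0.50000
  −(0.25)·log₂(0.25) = 0.50000
Sum: 0.50000 + 0.50000 + 0.50000 = 1.5000 bits.

1.5000 bits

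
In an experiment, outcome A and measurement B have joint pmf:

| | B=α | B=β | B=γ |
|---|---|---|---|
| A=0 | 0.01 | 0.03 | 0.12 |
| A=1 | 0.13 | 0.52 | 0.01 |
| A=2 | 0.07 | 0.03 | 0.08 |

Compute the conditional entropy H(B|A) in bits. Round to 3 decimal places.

Chain rule: H(B|A) = H(A,B) − H(A).
Marginals: p(A) = (0.1600, 0.6600, 0.1800), p(B) = (0.2100, 0.5800, 0.2100).
H(A,B) = 2.2368 bits; H(A) = 1.2640 bits.
H(B|A) = 2.2368 − 1.2640 = 0.973 bits.

0.973 bits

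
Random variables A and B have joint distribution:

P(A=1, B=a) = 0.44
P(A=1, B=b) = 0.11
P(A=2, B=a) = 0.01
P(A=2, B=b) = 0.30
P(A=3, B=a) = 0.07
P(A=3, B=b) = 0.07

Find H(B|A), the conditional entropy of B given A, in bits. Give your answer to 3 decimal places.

0.601 bits

Chain rule: H(B|A) = H(A,B) − H(A).
Marginals: p(A) = (0.5500, 0.3100, 0.1400), p(B) = (0.5200, 0.4800).
H(A,B) = 1.9961 bits; H(A) = 1.3953 bits.
H(B|A) = 1.9961 − 1.3953 = 0.601 bits.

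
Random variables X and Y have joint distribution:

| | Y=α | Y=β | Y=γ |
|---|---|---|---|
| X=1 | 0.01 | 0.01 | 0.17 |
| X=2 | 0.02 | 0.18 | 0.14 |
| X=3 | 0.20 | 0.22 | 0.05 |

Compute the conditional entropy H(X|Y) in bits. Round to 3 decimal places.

1.138 bits

Chain rule: H(X|Y) = H(X,Y) − H(Y).
Marginals: p(X) = (0.1900, 0.3400, 0.4700), p(Y) = (0.2300, 0.4100, 0.3600).
H(X,Y) = 2.6838 bits; H(Y) = 1.5457 bits.
H(X|Y) = 2.6838 − 1.5457 = 1.138 bits.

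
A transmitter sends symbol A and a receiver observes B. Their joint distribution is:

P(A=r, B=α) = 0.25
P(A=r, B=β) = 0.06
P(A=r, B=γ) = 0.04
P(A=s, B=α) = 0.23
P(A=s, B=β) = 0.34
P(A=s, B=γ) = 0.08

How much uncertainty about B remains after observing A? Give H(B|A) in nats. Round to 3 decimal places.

0.904 nats

Marginals: p(A) = (0.3500, 0.6500), p(B) = (0.4800, 0.4000, 0.1200).
H(B|A) = Σ p(A) · H(B|A=·).
  A=r: p=0.3500, H(B|A=r) = 0.7906
  A=s: p=0.6500, H(B|A=s) = 0.9644
Weighted sum = 0.904 nats.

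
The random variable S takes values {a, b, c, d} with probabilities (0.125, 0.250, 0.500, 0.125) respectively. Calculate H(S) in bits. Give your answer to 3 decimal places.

1.750 bits

H(S) = −Σ p·log₂ p.
  −(0.125)·log₂(0.125) = 0.3750
  −(0.250)·log₂(0.250) = 0.5000
  −(0.500)·log₂(0.500) = 0.5000
  −(0.125)·log₂(0.125) = 0.3750
Sum: 0.3750 + 0.5000 + 0.5000 + 0.3750 = 1.750 bits.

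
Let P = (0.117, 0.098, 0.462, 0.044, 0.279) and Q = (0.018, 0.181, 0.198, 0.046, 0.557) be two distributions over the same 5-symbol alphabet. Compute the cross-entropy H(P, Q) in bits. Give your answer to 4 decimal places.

H(P,Q) = −Σ p·log₂ q.
  −0.117·log₂(0.018) = 0.67812
  −0.098·log₂(0.181) = 0.24166
  −0.462·log₂(0.198) = 1.07943
  −0.044·log₂(0.046) = 0.19546
  −0.279·log₂(0.557) = 0.23555
H(P,Q) = 2.4302 bits.

2.4302 bits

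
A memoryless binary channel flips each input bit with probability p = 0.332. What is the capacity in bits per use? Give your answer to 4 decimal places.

0.0830 bits

Binary symmetric channel: C = 1 − h₂(ε) where h₂ is the binary entropy function.
h₂(0.332) = −0.332·log₂0.332 − 0.668·log₂0.668 = 0.9170.
C = 1 − 0.9170 = 0.0830 bits per channel use.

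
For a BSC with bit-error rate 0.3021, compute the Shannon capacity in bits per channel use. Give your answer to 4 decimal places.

Binary symmetric channel: C = 1 − h₂(ε) where h₂ is the binary entropy function.
h₂(0.3021) = −0.3021·log₂0.3021 − 0.6979·log₂0.6979 = 0.8838.
C = 1 − 0.8838 = 0.1162 bits per channel use.

0.1162 bits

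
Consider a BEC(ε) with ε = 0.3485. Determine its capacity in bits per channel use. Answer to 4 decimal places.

Binary erasure channel: capacity C = 1 − ε.
C = 1 − 0.3485 = 0.6515 bits per channel use.

0.6515 bits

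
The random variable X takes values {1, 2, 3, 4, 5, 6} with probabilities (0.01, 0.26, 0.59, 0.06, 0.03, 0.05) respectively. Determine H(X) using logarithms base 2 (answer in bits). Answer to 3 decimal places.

H(X) = −Σ p·log₂ p.
  −(0.01)·log₂(0.01) = 0.0664
  −(0.26)·log₂(0.26) = 0.5053
  −(0.59)·log₂(0.59) = 0.4491
  −(0.06)·log₂(0.06) = 0.2435
  −(0.03)·log₂(0.03) = 0.1518
  −(0.05)·log₂(0.05) = 0.2161
Sum: 0.0664 + 0.5053 + 0.4491 + 0.2435 + 0.1518 + 0.2161 = 1.632 bits.

1.632 bits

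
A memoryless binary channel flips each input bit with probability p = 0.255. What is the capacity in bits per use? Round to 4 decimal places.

0.1809 bits

Binary symmetric channel: C = 1 − h₂(ε) where h₂ is the binary entropy function.
h₂(0.255) = −0.255·log₂0.255 − 0.745·log₂0.745 = 0.8191.
C = 1 − 0.8191 = 0.1809 bits per channel use.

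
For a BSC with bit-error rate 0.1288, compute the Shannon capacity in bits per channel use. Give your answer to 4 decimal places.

0.4459 bits

Binary symmetric channel: C = 1 − h₂(ε) where h₂ is the binary entropy function.
h₂(0.1288) = −0.1288·log₂0.1288 − 0.8712·log₂0.8712 = 0.5541.
C = 1 − 0.5541 = 0.4459 bits per channel use.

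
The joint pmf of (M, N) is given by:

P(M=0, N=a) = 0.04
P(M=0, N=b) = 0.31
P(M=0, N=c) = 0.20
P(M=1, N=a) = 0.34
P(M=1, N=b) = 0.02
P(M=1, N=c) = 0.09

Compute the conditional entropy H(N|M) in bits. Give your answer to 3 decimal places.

1.136 bits

Marginals: p(M) = (0.5500, 0.4500), p(N) = (0.3800, 0.3300, 0.2900).
H(N|M) = Σ p(M) · H(N|M=·).
  M=0: p=0.5500, H(N|M=0) = 1.2719
  M=1: p=0.4500, H(N|M=1) = 0.9696
Weighted sum = 1.136 bits.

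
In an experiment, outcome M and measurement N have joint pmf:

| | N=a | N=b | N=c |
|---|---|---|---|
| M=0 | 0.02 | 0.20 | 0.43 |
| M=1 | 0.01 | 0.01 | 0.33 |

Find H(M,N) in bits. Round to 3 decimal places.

H(M,N) = −Σ p(x,y)·log₂ p(x,y) over all 6 cells.
  cell (0,a): −0.02·log₂0.02 = 0.1129
  cell (0,b): −0.20·log₂0.20 = 0.4644
  cell (0,c): −0.43·log₂0.43 = 0.5236
  cell (1,a): −0.01·log₂0.01 = 0.0664
  cell (1,b): −0.01·log₂0.01 = 0.0664
  cell (1,c): −0.33·log₂0.33 = 0.5278
Sum = 1.762 bits.

1.762 bits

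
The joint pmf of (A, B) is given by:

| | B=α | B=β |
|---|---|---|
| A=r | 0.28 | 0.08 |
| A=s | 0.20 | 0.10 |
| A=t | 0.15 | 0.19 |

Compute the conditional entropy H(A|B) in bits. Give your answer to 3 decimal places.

Chain rule: H(A|B) = H(A,B) − H(B).
Marginals: p(A) = (0.3600, 0.3000, 0.3400), p(B) = (0.6300, 0.3700).
H(A,B) = 2.4681 bits; H(B) = 0.9507 bits.
H(A|B) = 2.4681 − 0.9507 = 1.517 bits.

1.517 bits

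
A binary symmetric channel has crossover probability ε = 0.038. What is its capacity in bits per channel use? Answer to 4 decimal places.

0.7670 bits

Binary symmetric channel: C = 1 − h₂(ε) where h₂ is the binary entropy function.
h₂(0.038) = −0.038·log₂0.038 − 0.962·log₂0.962 = 0.2330.
C = 1 − 0.2330 = 0.7670 bits per channel use.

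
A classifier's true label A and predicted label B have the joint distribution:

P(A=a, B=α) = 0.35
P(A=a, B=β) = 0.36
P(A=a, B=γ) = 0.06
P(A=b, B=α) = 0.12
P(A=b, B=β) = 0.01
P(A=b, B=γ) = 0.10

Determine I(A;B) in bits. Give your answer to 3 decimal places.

0.174 bits

Marginals: p(A) = (0.7700, 0.2300), p(B) = (0.4700, 0.3700, 0.1600).
I(A;B) = Σ p(x,y)·log₂[p(x,y)/(p(x)p(y))].
  (a,α): 0.35·log₂(0.9671) = -0.0169
  (a,β): 0.36·log₂(1.2636) = 0.1215
  (a,γ): 0.06·log₂(0.4870) = -0.0623
  (b,α): 0.12·log₂(1.1101) = 0.0181
  (b,β): 0.01·log₂(0.1175) = -0.0309
  (b,γ): 0.10·log₂(2.7174) = 0.1442
Sum = 0.174 bits.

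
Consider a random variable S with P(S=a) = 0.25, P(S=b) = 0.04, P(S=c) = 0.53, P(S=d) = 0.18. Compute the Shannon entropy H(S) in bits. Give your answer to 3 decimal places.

1.617 bits

H(S) = −Σ p·log₂ p.
  −(0.25)·log₂(0.25) = 0.5000
  −(0.04)·log₂(0.04) = 0.1858
  −(0.53)·log₂(0.53) = 0.4854
  −(0.18)·log₂(0.18) = 0.4453
Sum: 0.5000 + 0.1858 + 0.4854 + 0.4453 = 1.617 bits.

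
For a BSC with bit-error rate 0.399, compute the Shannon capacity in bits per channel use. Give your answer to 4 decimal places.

0.0296 bits

Binary symmetric channel: C = 1 − h₂(ε) where h₂ is the binary entropy function.
h₂(0.399) = −0.399·log₂0.399 − 0.601·log₂0.601 = 0.9704.
C = 1 − 0.9704 = 0.0296 bits per channel use.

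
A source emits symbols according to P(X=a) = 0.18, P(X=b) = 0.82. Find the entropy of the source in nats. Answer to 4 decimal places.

H(X) = −Σ p·ln p.
  −(0.18)·ln(0.18) = 0.30866
  −(0.82)·ln(0.82) = 0.16273
Sum: 0.30866 + 0.16273 = 0.4714 nats.

0.4714 nats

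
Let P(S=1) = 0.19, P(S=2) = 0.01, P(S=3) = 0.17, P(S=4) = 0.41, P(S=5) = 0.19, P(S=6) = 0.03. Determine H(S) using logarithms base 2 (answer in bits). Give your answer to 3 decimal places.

H(S) = −Σ p·log₂ p.
  −(0.19)·log₂(0.19) = 0.4552
  −(0.01)·log₂(0.01) = 0.0664
  −(0.17)·log₂(0.17) = 0.4346
  −(0.41)·log₂(0.41) = 0.5274
  −(0.19)·log₂(0.19) = 0.4552
  −(0.03)·log₂(0.03) = 0.1518
Sum: 0.4552 + 0.0664 + 0.4346 + 0.5274 + 0.4552 + 0.1518 = 2.091 bits.

2.091 bits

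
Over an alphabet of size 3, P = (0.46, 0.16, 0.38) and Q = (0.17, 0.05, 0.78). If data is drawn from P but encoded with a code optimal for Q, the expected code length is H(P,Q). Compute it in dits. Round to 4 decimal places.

0.6032 dits

H(P,Q) = −Σ p·log₁₀ q.
  −0.46·log₁₀(0.17) = 0.35399
  −0.16·log₁₀(0.05) = 0.20816
  −0.38·log₁₀(0.78) = 0.04100
H(P,Q) = 0.6032 dits.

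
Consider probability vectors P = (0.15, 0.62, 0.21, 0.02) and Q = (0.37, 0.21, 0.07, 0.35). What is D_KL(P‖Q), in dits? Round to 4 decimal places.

D(P‖Q) = Σ p·log₁₀(p/q).
  0.15·log₁₀(0.15/0.37) = -0.05882
  0.62·log₁₀(0.62/0.21) = 0.29151
  0.21·log₁₀(0.21/0.07) = 0.10020
  0.02·log₁₀(0.02/0.35) = -0.02486
D(P‖Q) = 0.3080 dits.

0.3080 dits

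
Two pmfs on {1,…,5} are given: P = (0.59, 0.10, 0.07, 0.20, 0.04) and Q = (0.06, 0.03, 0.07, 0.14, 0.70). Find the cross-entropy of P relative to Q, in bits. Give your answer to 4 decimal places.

3.7571 bits

H(P,Q) = −Σ p·log₂ q.
  −0.59·log₂(0.06) = 2.39475
  −0.10·log₂(0.03) = 0.50589
  −0.07·log₂(0.07) = 0.26856
  −0.20·log₂(0.14) = 0.56730
  −0.04·log₂(0.70) = 0.02058
H(P,Q) = 3.7571 bits.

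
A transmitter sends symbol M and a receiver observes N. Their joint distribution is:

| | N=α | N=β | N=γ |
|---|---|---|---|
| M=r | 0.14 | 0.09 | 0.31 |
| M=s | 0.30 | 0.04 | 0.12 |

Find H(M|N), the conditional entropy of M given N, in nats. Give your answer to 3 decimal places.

0.610 nats

Chain rule: H(M|N) = H(M,N) − H(N).
Marginals: p(M) = (0.5400, 0.4600), p(N) = (0.4400, 0.1300, 0.4300).
H(M,N) = 1.5994 nats; H(N) = 0.9894 nats.
H(M|N) = 1.5994 − 0.9894 = 0.610 nats.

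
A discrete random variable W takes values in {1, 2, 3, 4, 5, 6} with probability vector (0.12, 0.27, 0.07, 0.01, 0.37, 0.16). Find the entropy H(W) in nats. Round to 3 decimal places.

H(W) = −Σ p·ln p.
  −(0.12)·ln(0.12) = 0.2544
  −(0.27)·ln(0.27) = 0.3535
  −(0.07)·ln(0.07) = 0.1861
  −(0.01)·ln(0.01) = 0.0461
  −(0.37)·ln(0.37) = 0.3679
  −(0.16)·ln(0.16) = 0.2932
Sum: 0.2544 + 0.3535 + 0.1861 + 0.0461 + 0.3679 + 0.2932 = 1.501 nats.

1.501 nats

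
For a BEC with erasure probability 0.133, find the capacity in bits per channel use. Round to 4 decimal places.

Binary erasure channel: capacity C = 1 − ε.
C = 1 − 0.133 = 0.8670 bits per channel use.

0.8670 bits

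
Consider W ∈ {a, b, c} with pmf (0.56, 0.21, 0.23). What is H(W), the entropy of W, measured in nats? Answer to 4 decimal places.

H(W) = −Σ p·ln p.
  −(0.56)·ln(0.56) = 0.32470
  −(0.21)·ln(0.21) = 0.32774
  −(0.23)·ln(0.23) = 0.33803
Sum: 0.32470 + 0.32774 + 0.33803 = 0.9905 nats.

0.9905 nats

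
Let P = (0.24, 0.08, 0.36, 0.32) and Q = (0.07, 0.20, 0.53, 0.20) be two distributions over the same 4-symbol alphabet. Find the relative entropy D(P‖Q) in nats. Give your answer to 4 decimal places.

D(P‖Q) = Σ p·ln(p/q).
  0.24·ln(0.24/0.07) = 0.29571
  0.08·ln(0.08/0.20) = -0.07330
  0.36·ln(0.36/0.53) = -0.13924
  0.32·ln(0.32/0.20) = 0.15040
D(P‖Q) = 0.2336 nats.

0.2336 nats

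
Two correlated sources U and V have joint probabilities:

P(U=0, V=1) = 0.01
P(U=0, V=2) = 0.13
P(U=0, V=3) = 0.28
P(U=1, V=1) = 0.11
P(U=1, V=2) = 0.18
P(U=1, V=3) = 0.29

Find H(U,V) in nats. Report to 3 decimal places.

H(U,V) = −Σ p(x,y)·ln p(x,y) over all 6 cells.
  cell (0,1): −0.01·ln0.01 = 0.0461
  cell (0,2): −0.13·ln0.13 = 0.2652
  cell (0,3): −0.28·ln0.28 = 0.3564
  cell (1,1): −0.11·ln0.11 = 0.2428
  cell (1,2): −0.18·ln0.18 = 0.3087
  cell (1,3): −0.29·ln0.29 = 0.3590
Sum = 1.578 nats.

1.578 nats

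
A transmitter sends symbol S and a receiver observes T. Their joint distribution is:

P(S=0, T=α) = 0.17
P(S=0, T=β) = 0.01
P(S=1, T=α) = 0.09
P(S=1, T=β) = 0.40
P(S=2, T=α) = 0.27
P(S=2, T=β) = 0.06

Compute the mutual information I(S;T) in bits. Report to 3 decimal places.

0.379 bits

Marginals: p(S) = (0.1800, 0.4900, 0.3300), p(T) = (0.5300, 0.4700).
I(S;T) = H(S) + H(T) − H(S,T).
H(S) = 1.4774, H(T) = 0.9974, H(S,T) = 2.0960.
I(S;T) = 1.4774 + 0.9974 − 2.0960 = 0.379 bits.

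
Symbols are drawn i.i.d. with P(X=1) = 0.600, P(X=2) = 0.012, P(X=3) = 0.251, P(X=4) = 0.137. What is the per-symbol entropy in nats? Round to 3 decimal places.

0.979 nats

H(X) = −Σ p·ln p.
  −(0.600)·ln(0.600) = 0.3065
  −(0.012)·ln(0.012) = 0.0531
  −(0.251)·ln(0.251) = 0.3470
  −(0.137)·ln(0.137) = 0.2723
Sum: 0.3065 + 0.0531 + 0.3470 + 0.2723 = 0.979 nats.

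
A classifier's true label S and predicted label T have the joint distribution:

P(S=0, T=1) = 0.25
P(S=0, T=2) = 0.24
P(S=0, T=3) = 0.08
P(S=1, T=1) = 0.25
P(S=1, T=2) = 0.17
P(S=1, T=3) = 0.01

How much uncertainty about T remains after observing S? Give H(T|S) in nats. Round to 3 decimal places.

0.902 nats

Chain rule: H(T|S) = H(S,T) − H(S).
Marginals: p(S) = (0.5700, 0.4300), p(T) = (0.5000, 0.4100, 0.0900).
H(S,T) = 1.5850 nats; H(S) = 0.6833 nats.
H(T|S) = 1.5850 − 0.6833 = 0.902 nats.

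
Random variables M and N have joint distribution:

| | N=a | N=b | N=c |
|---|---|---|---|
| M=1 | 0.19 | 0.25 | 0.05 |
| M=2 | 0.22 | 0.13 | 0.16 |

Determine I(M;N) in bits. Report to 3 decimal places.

Marginals: p(M) = (0.4900, 0.5100), p(N) = (0.4100, 0.3800, 0.2100).
I(M;N) = H(M) + H(N) − H(M,N).
H(M) = 0.9997, H(N) = 1.5307, H(M,N) = 2.4576.
I(M;N) = 0.9997 + 1.5307 − 2.4576 = 0.073 bits.

0.073 bits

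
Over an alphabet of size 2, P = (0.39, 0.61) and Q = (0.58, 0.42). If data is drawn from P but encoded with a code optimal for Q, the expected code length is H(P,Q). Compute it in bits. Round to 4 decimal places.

H(P,Q) = −Σ p·log₂ q.
  −0.39·log₂(0.58) = 0.30649
  −0.61·log₂(0.42) = 0.76344
H(P,Q) = 1.0699 bits.

1.0699 bits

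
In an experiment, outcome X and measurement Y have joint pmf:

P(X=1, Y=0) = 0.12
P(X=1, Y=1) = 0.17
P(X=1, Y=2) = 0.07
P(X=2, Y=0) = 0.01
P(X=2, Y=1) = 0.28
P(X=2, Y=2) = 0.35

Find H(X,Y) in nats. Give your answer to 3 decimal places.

H(X,Y) = −Σ p(x,y)·ln p(x,y) over all 6 cells.
  cell (1,0): −0.12·ln0.12 = 0.2544
  cell (1,1): −0.17·ln0.17 = 0.3012
  cell (1,2): −0.07·ln0.07 = 0.1861
  cell (2,0): −0.01·ln0.01 = 0.0461
  cell (2,1): −0.28·ln0.28 = 0.3564
  cell (2,2): −0.35·ln0.35 = 0.3674
Sum = 1.512 nats.

1.512 nats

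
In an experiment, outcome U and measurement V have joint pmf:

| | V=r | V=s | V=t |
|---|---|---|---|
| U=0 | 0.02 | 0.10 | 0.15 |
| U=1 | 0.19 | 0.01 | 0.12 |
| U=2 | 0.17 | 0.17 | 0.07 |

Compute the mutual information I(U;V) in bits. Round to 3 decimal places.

Marginals: p(U) = (0.2700, 0.3200, 0.4100), p(V) = (0.3800, 0.2800, 0.3400).
I(U;V) = H(U) + H(V) − H(U,V).
H(U) = 1.5634, H(V) = 1.5738, H(U,V) = 2.8821.
I(U;V) = 1.5634 + 1.5738 − 2.8821 = 0.255 bits.

0.255 bits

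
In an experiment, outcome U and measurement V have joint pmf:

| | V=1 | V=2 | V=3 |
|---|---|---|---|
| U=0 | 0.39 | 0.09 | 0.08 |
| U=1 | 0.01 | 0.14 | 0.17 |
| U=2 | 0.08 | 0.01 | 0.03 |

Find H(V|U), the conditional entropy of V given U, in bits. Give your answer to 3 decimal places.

1.180 bits

Marginals: p(U) = (0.5600, 0.3200, 0.1200), p(V) = (0.4800, 0.2400, 0.2800).
H(V|U) = Σ p(U) · H(V|U=·).
  U=0: p=0.5600, H(V|U=0) = 1.1884
  U=1: p=0.3200, H(V|U=1) = 1.1628
  U=2: p=0.1200, H(V|U=2) = 1.1887
Weighted sum = 1.180 bits.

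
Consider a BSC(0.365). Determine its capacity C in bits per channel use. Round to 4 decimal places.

0.0532 bits

Binary symmetric channel: C = 1 − h₂(ε) where h₂ is the binary entropy function.
h₂(0.365) = −0.365·log₂0.365 − 0.635·log₂0.635 = 0.9468.
C = 1 − 0.9468 = 0.0532 bits per channel use.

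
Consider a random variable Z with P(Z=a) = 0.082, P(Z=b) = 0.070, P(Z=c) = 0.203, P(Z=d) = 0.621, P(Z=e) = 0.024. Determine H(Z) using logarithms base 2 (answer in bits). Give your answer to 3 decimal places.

1.587 bits

H(Z) = −Σ p·log₂ p.
  −(0.082)·log₂(0.082) = 0.2959
  −(0.070)·log₂(0.070) = 0.2686
  −(0.203)·log₂(0.203) = 0.4670
  −(0.621)·log₂(0.621) = 0.4268
  −(0.024)·log₂(0.024) = 0.1291
Sum: 0.2959 + 0.2686 + 0.4670 + 0.4268 + 0.1291 = 1.587 bits.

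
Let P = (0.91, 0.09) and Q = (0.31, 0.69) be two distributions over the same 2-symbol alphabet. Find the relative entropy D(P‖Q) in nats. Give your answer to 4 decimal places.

D(P‖Q) = Σ p·ln(p/q).
  0.91·ln(0.91/0.31) = 0.97995
  0.09·ln(0.09/0.69) = -0.18332
D(P‖Q) = 0.7966 nats.

0.7966 nats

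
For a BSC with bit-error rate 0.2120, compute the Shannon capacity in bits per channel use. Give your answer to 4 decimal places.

0.2547 bits

Binary symmetric channel: C = 1 − h₂(ε) where h₂ is the binary entropy function.
h₂(0.2120) = −0.2120·log₂0.2120 − 0.7880·log₂0.7880 = 0.7453.
C = 1 − 0.7453 = 0.2547 bits per channel use.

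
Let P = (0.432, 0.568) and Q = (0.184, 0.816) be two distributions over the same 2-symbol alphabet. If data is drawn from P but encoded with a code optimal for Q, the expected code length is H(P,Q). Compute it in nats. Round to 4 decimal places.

H(P,Q) = −Σ p·ln q.
  −0.432·ln(0.184) = 0.73130
  −0.568·ln(0.816) = 0.11550
H(P,Q) = 0.8468 nats.

0.8468 nats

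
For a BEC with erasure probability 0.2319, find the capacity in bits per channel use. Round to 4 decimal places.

Binary erasure channel: capacity C = 1 − ε.
C = 1 − 0.2319 = 0.7681 bits per channel use.

0.7681 bits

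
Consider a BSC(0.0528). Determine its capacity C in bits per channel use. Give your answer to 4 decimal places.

Binary symmetric channel: C = 1 − h₂(ε) where h₂ is the binary entropy function.
h₂(0.0528) = −0.0528·log₂0.0528 − 0.9472·log₂0.9472 = 0.2982.
C = 1 − 0.2982 = 0.7018 bits per channel use.

0.7018 bits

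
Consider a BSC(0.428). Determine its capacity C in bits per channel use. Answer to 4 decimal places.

0.0150 bits

Binary symmetric channel: C = 1 − h₂(ε) where h₂ is the binary entropy function.
h₂(0.428) = −0.428·log₂0.428 − 0.572·log₂0.572 = 0.9850.
C = 1 − 0.9850 = 0.0150 bits per channel use.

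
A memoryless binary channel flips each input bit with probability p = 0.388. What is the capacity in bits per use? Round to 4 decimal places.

Binary symmetric channel: C = 1 − h₂(ε) where h₂ is the binary entropy function.
h₂(0.388) = −0.388·log₂0.388 − 0.612·log₂0.612 = 0.9635.
C = 1 − 0.9635 = 0.0365 bits per channel use.

0.0365 bits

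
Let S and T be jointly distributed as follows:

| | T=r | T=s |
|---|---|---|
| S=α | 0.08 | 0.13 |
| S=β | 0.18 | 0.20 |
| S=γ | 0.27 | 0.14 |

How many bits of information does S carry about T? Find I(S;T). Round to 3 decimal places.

Marginals: p(S) = (0.2100, 0.3800, 0.4100), p(T) = (0.5300, 0.4700).
I(S;T) = H(S) + H(T) − H(S,T).
H(S) = 1.5307, H(T) = 0.9974, H(S,T) = 2.4910.
I(S;T) = 1.5307 + 0.9974 − 2.4910 = 0.037 bits.

0.037 bits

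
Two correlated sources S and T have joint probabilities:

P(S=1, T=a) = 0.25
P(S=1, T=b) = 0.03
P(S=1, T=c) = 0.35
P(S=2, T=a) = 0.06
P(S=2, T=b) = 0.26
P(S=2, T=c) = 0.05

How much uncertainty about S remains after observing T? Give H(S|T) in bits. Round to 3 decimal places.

0.576 bits

Chain rule: H(S|T) = H(S,T) − H(T).
Marginals: p(S) = (0.6300, 0.3700), p(T) = (0.3100, 0.2900, 0.4000).
H(S,T) = 2.1468 bits; H(T) = 1.5705 bits.
H(S|T) = 2.1468 − 1.5705 = 0.576 bits.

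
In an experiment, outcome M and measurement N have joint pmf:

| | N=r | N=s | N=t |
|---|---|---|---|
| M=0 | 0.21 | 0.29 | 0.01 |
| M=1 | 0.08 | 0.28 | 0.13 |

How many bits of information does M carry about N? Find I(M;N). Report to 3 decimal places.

0.131 bits

Marginals: p(M) = (0.5100, 0.4900), p(N) = (0.2900, 0.5700, 0.1400).
I(M;N) = Σ p(x,y)·log₂[p(x,y)/(p(x)p(y))].
  (0,r): 0.21·log₂(1.4199) = 0.1062
  (0,s): 0.29·log₂(0.9976) = -0.0010
  (0,t): 0.01·log₂(0.1401) = -0.0284
  (1,r): 0.08·log₂(0.5630) = -0.0663
  (1,s): 0.28·log₂(1.0025) = 0.0010
  (1,t): 0.13·log₂(1.8950) = 0.1199
Sum = 0.131 bits.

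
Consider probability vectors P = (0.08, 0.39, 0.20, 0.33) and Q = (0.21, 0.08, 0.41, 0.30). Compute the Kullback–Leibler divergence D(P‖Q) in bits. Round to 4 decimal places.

0.6182 bits

D(P‖Q) = Σ p·log₂(p/q).
  0.08·log₂(0.08/0.21) = -0.11139
  0.39·log₂(0.39/0.08) = 0.89131
  0.20·log₂(0.20/0.41) = -0.20712
  0.33·log₂(0.33/0.30) = 0.04538
D(P‖Q) = 0.6182 bits.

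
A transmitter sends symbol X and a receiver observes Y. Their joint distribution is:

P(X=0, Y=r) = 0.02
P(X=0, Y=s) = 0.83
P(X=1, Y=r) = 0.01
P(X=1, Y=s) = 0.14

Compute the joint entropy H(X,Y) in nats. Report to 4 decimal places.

H(X,Y) = −Σ p(x,y)·ln p(x,y) over all 4 cells.
  cell (0,r): −0.02·ln0.02 = 0.07824
  cell (0,s): −0.83·ln0.83 = 0.15465
  cell (1,r): −0.01·ln0.01 = 0.04605
  cell (1,s): −0.14·ln0.14 = 0.27526
Sum = 0.5542 nats.

0.5542 nats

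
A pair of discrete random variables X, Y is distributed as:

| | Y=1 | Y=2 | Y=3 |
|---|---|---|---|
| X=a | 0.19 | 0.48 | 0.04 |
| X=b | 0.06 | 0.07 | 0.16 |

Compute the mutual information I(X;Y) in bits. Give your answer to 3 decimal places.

0.223 bits

Marginals: p(X) = (0.7100, 0.2900), p(Y) = (0.2500, 0.5500, 0.2000).
I(X;Y) = H(X) + H(Y) − H(X,Y).
H(X) = 0.8687, H(Y) = 1.4388, H(X,Y) = 2.0844.
I(X;Y) = 0.8687 + 1.4388 − 2.0844 = 0.223 bits.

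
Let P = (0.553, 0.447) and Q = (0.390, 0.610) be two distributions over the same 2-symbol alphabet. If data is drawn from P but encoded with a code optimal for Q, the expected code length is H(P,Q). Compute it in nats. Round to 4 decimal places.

0.7417 nats

H(P,Q) = −Σ p·ln q.
  −0.553·ln(0.390) = 0.52071
  −0.447·ln(0.610) = 0.22095
H(P,Q) = 0.7417 nats.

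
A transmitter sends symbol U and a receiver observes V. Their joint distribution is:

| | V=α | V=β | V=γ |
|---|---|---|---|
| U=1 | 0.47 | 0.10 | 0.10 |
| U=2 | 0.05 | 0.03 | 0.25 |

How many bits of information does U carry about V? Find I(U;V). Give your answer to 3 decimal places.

Marginals: p(U) = (0.6700, 0.3300), p(V) = (0.5200, 0.1300, 0.3500).
I(U;V) = H(U) + H(V) − H(U,V).
H(U) = 0.9149, H(V) = 1.4033, H(U,V) = 2.0442.
I(U;V) = 0.9149 + 1.4033 − 2.0442 = 0.274 bits.

0.274 bits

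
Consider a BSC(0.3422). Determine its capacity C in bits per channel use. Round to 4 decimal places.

Binary symmetric channel: C = 1 − h₂(ε) where h₂ is the binary entropy function.
h₂(0.3422) = −0.3422·log₂0.3422 − 0.6578·log₂0.6578 = 0.9269.
C = 1 − 0.9269 = 0.0731 bits per channel use.

0.0731 bits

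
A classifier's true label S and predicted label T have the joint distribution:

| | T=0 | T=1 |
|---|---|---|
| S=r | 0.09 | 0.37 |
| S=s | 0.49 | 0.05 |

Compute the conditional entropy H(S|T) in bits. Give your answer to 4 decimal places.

0.5823 bits

Chain rule: H(S|T) = H(S,T) − H(T).
Marginals: p(S) = (0.4600, 0.5400), p(T) = (0.5800, 0.4200).
H(S,T) = 1.5638 bits; H(T) = 0.9815 bits.
H(S|T) = 1.5638 − 0.9815 = 0.5823 bits.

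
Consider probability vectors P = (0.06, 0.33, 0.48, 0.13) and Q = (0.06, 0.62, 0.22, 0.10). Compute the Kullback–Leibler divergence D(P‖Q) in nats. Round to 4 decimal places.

D(P‖Q) = Σ p·ln(p/q).
  0.06·ln(0.06/0.06) = 0.00000
  0.33·ln(0.33/0.62) = -0.20811
  0.48·ln(0.48/0.22) = 0.37448
  0.13·ln(0.13/0.10) = 0.03411
D(P‖Q) = 0.2005 nats.

0.2005 nats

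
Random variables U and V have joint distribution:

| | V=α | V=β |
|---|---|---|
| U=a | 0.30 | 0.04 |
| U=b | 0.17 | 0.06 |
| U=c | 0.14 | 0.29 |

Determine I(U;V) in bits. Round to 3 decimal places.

Marginals: p(U) = (0.3400, 0.2300, 0.4300), p(V) = (0.6100, 0.3900).
I(U;V) = H(U) + H(V) − H(U,V).
H(U) = 1.5404, H(V) = 0.9648, H(U,V) = 2.3000.
I(U;V) = 1.5404 + 0.9648 − 2.3000 = 0.205 bits.

0.205 bits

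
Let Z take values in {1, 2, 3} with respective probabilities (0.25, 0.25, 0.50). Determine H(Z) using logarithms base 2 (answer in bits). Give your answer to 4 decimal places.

H(Z) = −Σ p·log₂ p.
  −(0.25)·log₂(0.25) = 0.50000
  −(0.25)·log₂(0.25) = 0.50000
  −(0.50)·log₂(0.50) = 0.50000
Sum: 0.50000 + 0.50000 + 0.50000 = 1.5000 bits.

1.5000 bits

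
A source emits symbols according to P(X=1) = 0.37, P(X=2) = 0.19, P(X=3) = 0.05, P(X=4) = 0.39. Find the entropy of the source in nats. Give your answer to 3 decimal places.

H(X) = −Σ p·ln p.
  −(0.37)·ln(0.37) = 0.3679
  −(0.19)·ln(0.19) = 0.3155
  −(0.05)·ln(0.05) = 0.1498
  −(0.39)·ln(0.39) = 0.3672
Sum: 0.3679 + 0.3155 + 0.1498 + 0.3672 = 1.200 nats.

1.200 nats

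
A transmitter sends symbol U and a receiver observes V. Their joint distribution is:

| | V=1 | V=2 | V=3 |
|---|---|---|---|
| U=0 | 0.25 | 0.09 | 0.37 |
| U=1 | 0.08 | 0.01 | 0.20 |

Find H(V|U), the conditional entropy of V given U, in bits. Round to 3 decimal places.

1.297 bits

Marginals: p(U) = (0.7100, 0.2900), p(V) = (0.3300, 0.1000, 0.5700).
H(V|U) = Σ p(U) · H(V|U=·).
  U=0: p=0.7100, H(V|U=0) = 1.3980
  U=1: p=0.2900, H(V|U=1) = 1.0498
Weighted sum = 1.297 bits.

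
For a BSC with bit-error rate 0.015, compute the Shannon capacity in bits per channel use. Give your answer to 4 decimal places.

0.8876 bits

Binary symmetric channel: C = 1 − h₂(ε) where h₂ is the binary entropy function.
h₂(0.015) = −0.015·log₂0.015 − 0.985·log₂0.985 = 0.1124.
C = 1 − 0.1124 = 0.8876 bits per channel use.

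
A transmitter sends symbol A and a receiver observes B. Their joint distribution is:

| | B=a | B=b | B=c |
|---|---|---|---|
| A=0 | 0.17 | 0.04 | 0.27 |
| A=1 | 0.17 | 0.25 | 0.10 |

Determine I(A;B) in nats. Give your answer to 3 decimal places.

Marginals: p(A) = (0.4800, 0.5200), p(B) = (0.3400, 0.2900, 0.3700).
I(A;B) = H(A) + H(B) − H(A,B).
H(A) = 0.6923, H(B) = 1.0937, H(A,B) = 1.6616.
I(A;B) = 0.6923 + 1.0937 − 1.6616 = 0.124 nats.

0.124 nats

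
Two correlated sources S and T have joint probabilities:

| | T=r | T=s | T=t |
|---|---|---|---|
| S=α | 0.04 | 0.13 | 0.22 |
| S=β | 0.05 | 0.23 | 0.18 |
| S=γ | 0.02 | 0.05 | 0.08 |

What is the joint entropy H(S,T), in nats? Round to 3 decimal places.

H(S,T) = −Σ p(x,y)·ln p(x,y) over all 9 cells.
  cell (α,r): −0.04·ln0.04 = 0.1288
  cell (α,s): −0.13·ln0.13 = 0.2652
  cell (α,t): −0.22·ln0.22 = 0.3331
  cell (β,r): −0.05·ln0.05 = 0.1498
  cell (β,s): −0.23·ln0.23 = 0.3380
  cell (β,t): −0.18·ln0.18 = 0.3087
  cell (γ,r): −0.02·ln0.02 = 0.0782
  cell (γ,s): −0.05·ln0.05 = 0.1498
  cell (γ,t): −0.08·ln0.08 = 0.2021
Sum = 1.954 nats.

1.954 nats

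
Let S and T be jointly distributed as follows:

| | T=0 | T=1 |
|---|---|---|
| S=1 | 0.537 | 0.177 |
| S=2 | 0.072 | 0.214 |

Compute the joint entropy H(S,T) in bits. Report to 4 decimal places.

H(S,T) = −Σ p(x,y)·log₂ p(x,y) over all 4 cells.
  cell (1,0): −0.537·log₂0.537 = 0.48169
  cell (1,1): −0.177·log₂0.177 = 0.44218
  cell (2,0): −0.072·log₂0.072 = 0.27330
  cell (2,1): −0.214·log₂0.214 = 0.47600
Sum = 1.6732 bits.

1.6732 bits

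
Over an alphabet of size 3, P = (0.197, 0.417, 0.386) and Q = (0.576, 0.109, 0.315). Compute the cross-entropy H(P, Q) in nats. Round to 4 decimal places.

H(P,Q) = −Σ p·ln q.
  −0.197·ln(0.576) = 0.10867
  −0.417·ln(0.109) = 0.92424
  −0.386·ln(0.315) = 0.44590
H(P,Q) = 1.4788 nats.

1.4788 nats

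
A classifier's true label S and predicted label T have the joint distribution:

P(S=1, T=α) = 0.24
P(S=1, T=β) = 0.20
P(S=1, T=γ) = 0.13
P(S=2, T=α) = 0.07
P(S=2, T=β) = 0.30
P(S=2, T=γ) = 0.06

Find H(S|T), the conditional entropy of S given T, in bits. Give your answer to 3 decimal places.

Marginals: p(S) = (0.5700, 0.4300), p(T) = (0.3100, 0.5000, 0.1900).
H(S|T) = Σ p(T) · H(S|T=·).
  T=α: p=0.3100, H(S|T=α) = 0.7706
  T=β: p=0.5000, H(S|T=β) = 0.9710
  T=γ: p=0.1900, H(S|T=γ) = 0.8997
Weighted sum = 0.895 bits.

0.895 bits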